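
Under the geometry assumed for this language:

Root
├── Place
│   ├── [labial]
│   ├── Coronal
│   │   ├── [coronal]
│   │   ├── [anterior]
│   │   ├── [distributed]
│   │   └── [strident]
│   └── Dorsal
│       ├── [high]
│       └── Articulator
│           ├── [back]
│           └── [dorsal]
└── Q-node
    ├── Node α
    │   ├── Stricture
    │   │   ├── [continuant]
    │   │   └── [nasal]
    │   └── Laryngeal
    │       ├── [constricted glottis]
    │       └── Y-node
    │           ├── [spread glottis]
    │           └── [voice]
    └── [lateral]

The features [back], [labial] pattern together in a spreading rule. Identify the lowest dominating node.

[back]: Root → Place → Dorsal → Articulator → [back].
[labial]: Root → Place → [labial].
These paths first converge at Place; no daughter of Place dominates all 2 features, so Place is the minimal constituent.

Place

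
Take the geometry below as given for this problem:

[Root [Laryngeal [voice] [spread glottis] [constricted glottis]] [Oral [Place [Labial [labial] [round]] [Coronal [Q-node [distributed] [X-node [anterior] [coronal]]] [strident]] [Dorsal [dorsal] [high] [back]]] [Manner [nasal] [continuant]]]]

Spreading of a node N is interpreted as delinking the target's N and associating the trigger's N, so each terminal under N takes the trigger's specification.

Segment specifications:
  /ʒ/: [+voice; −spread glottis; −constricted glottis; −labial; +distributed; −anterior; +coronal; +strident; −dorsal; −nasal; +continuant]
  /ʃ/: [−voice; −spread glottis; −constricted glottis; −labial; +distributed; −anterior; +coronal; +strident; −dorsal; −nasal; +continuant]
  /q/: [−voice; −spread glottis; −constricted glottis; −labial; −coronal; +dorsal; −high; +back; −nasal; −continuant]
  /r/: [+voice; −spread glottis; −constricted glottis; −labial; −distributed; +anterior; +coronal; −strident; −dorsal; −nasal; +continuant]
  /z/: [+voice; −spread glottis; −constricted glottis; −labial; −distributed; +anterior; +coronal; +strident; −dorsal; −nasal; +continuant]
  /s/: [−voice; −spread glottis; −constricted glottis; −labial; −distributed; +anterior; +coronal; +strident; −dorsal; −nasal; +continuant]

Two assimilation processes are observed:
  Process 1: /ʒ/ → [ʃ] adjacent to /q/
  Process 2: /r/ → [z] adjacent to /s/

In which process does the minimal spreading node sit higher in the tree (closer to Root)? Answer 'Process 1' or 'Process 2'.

Process 1 alters [voice]; the lowest dominating node is [voice] (depth 2 from Root).
Process 2: the feature that changes is [strident]; the minimal node is [strident] (depth 4).
[voice] is closer to Root than [strident], so Process 1 spreads the higher node.

Process 1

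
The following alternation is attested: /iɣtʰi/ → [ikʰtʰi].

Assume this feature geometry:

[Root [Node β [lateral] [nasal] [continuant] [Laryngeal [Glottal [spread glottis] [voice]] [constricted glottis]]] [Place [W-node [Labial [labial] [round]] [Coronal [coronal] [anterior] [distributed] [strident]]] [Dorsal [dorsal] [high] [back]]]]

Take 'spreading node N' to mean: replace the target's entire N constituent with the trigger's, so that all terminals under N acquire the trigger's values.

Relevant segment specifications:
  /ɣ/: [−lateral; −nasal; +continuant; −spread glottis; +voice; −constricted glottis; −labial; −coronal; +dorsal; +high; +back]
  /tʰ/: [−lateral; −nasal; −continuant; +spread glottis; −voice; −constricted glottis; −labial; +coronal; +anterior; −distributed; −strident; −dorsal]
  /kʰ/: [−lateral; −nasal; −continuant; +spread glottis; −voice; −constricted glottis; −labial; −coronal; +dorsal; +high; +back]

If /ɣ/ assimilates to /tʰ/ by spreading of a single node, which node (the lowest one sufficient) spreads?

The alternation /ɣ/ → [kʰ] changes [voice], [spread glottis], [continuant] and nothing else.
In this geometry the lowest node dominating all of them is Node β: every daughter of Node β dominates only a proper subset, so no lower node suffices.
Delinking /ɣ/'s Node β and associating /tʰ/'s Node β gives precisely the feature bundle of [kʰ].
[dorsal], [coronal] — on which /tʰ/ differs from /ɣ/ — are unchanged, so Root cannot have spread; the constituent is no larger than Node β.

Node β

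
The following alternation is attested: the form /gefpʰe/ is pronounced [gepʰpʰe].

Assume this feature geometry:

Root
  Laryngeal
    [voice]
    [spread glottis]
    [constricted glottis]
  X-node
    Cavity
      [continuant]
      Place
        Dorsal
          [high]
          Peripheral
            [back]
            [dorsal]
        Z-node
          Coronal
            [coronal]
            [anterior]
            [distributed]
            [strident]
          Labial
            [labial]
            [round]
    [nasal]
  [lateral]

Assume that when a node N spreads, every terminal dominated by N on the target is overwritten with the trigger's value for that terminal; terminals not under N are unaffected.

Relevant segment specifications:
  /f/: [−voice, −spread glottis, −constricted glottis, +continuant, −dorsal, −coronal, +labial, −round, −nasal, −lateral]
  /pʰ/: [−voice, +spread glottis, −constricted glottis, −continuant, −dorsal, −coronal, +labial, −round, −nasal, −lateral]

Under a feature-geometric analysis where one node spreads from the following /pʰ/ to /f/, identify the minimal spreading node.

The alternation /f/ → [pʰ] changes [spread glottis], [continuant] and nothing else.
These terminals are all dominated by Root, and no proper subconstituent of Root covers them all; Root is their lowest common ancestor.
Delinking /f/'s Root and associating /pʰ/'s Root gives precisely the feature bundle of [pʰ].

Root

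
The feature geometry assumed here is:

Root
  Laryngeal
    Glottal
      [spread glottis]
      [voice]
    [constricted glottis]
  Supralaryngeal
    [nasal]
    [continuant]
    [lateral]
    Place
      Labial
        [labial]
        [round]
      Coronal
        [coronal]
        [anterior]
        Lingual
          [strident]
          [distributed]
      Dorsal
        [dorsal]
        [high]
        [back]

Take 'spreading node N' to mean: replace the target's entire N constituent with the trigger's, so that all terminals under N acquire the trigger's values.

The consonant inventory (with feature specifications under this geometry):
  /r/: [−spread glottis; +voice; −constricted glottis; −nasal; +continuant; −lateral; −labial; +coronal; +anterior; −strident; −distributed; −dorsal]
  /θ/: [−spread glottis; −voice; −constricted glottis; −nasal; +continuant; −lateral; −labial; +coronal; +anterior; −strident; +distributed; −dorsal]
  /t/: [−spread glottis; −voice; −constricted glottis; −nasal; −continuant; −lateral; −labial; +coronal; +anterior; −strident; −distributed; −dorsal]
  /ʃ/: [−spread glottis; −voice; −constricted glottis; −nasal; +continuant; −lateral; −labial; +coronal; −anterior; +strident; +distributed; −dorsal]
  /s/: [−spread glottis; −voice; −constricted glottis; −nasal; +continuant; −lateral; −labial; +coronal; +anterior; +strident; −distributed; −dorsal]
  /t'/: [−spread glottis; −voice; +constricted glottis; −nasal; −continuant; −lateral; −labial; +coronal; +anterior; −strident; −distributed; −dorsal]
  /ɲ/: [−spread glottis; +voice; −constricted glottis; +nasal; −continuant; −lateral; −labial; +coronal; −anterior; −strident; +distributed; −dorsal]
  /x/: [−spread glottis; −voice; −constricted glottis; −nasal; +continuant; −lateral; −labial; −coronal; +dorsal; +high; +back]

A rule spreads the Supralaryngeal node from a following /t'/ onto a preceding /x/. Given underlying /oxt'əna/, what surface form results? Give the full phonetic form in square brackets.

[ott'əna]

Supralaryngeal immediately or transitively dominates [nasal], [continuant], [lateral], [labial], [round], [coronal], [anterior], [strident], [distributed], [dorsal], [high], [back].
After delinking /x/'s Supralaryngeal and linking /t'/'s, the affected terminals become [−nasal], [−continuant], [−lateral], [−labial], [+coronal], [+anterior], [−strident], [−distributed], [−dorsal]; [spread glottis], [voice], [constricted glottis] (outside Supralaryngeal) are retained from /x/.
The resulting bundle matches /t/ in the inventory; substituting it for /x/ gives [ott'əna].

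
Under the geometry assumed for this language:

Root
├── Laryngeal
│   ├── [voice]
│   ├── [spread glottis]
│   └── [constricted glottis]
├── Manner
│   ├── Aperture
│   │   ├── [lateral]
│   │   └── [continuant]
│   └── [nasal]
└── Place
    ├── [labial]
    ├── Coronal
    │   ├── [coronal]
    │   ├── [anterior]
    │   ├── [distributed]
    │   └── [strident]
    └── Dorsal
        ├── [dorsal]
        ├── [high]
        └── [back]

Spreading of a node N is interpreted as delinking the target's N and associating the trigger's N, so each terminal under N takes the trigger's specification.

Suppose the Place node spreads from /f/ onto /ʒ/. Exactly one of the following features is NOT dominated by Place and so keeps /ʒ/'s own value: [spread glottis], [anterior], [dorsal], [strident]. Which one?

Under this geometry, Place contains [labial], [coronal], [anterior], [distributed], [strident], [dorsal], [high], [back].
Of the listed options, [dorsal], [strident], [anterior] are among these and would be overwritten by spreading Place.
[spread glottis] attaches under Laryngeal, not under Place, so /ʒ/ retains its own value for [spread glottis].

[spread glottis]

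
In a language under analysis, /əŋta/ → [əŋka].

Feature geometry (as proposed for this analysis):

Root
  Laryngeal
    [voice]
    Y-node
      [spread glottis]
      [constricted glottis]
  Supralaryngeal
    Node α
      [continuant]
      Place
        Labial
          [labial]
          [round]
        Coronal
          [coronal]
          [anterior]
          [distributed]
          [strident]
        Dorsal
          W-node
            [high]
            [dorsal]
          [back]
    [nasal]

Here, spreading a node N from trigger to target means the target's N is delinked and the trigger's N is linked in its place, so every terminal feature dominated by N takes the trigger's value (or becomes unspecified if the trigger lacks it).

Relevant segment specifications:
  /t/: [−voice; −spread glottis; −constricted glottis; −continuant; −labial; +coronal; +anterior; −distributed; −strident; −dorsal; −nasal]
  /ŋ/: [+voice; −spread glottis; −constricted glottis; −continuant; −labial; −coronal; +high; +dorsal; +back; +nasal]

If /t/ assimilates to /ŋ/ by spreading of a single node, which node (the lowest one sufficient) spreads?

Place

/t/ and [k] differ in [coronal], [anterior], [distributed], [strident], [dorsal], [high], [back]; every other specified feature is identical.
Tracing each changed feature up the tree, the paths first meet at Place; any lower node misses at least one of them.
Delinking /t/'s Place and associating /ŋ/'s Place gives precisely the feature bundle of [k].
Features on which the two segments disagree outside Place, such as [nasal], [voice], are unchanged — nothing dominating them spread, and Place is the minimal sufficient constituent.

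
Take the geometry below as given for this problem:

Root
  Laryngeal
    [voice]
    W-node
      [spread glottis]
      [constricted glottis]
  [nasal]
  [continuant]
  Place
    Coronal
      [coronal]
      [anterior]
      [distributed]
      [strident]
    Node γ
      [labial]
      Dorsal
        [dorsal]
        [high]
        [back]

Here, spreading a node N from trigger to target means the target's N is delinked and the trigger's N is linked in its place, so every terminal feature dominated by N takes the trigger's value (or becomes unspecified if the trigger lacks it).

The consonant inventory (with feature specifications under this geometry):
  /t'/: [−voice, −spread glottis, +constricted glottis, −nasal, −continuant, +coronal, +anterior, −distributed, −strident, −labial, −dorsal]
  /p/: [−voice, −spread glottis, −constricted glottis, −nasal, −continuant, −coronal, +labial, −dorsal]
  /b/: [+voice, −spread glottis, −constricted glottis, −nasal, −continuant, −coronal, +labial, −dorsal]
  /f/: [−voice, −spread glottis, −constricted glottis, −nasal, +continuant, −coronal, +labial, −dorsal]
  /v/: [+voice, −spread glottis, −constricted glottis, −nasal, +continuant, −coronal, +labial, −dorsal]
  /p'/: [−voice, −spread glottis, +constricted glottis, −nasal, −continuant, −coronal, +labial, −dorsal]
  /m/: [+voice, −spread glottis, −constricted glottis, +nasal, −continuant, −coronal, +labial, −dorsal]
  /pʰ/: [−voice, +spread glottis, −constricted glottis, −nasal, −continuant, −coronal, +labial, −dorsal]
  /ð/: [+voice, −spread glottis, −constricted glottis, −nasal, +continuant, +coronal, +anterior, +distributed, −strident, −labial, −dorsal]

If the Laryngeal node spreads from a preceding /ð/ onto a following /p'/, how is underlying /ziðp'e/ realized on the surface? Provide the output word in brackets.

The Laryngeal node dominates the terminals [voice], [spread glottis], [constricted glottis].
After delinking /p'/'s Laryngeal and linking /ð/'s, the affected terminals become [+voice], [−spread glottis], [−constricted glottis]; [nasal], [continuant], [coronal], … (outside Laryngeal) are retained from /p'/.
Among the inventory, only /b/ has exactly this specification, giving the surface form [ziðbe].

[ziðbe]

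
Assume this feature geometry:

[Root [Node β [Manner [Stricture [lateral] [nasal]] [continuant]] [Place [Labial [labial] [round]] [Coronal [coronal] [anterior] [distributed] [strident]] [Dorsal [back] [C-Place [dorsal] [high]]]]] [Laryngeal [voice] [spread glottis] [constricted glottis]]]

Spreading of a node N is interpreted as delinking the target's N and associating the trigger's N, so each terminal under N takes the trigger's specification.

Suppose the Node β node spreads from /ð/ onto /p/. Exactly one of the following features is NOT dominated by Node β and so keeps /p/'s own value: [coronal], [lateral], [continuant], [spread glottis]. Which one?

Node β dominates exactly [lateral], [nasal], [continuant], [labial], [round], [coronal], [anterior], [distributed], [strident], [back], [dorsal], [high].
Of the listed options, [coronal], [lateral], [continuant] are among these and would be overwritten by spreading Node β.
[spread glottis] is not within the Node β subtree (it hangs from Laryngeal), so /p/'s [spread glottis] value survives.

[spread glottis]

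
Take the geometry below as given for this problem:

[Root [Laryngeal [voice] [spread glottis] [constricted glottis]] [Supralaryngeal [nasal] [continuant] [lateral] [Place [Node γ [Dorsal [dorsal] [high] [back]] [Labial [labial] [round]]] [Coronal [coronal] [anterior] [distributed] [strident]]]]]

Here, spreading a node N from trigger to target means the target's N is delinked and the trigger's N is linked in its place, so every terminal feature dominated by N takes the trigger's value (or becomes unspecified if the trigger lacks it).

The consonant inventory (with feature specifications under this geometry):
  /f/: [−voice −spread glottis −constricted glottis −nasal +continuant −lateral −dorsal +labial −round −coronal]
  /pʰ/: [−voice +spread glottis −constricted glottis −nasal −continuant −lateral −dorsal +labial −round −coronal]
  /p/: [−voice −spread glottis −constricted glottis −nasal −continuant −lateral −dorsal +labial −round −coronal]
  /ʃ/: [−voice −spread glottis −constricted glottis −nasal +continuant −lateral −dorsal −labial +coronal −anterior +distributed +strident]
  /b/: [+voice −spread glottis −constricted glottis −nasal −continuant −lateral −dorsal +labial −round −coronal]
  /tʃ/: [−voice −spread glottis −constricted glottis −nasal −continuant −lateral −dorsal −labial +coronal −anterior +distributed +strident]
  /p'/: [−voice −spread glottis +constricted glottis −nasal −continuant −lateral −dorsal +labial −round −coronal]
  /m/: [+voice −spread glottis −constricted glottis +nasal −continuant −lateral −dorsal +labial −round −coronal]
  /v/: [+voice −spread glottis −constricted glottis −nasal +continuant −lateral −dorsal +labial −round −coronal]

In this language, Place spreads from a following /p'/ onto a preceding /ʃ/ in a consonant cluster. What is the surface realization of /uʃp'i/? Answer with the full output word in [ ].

Place immediately or transitively dominates [dorsal], [high], [back], [labial], [round], [coronal], [anterior], [distributed], [strident].
Spreading Place from /p'/ onto /ʃ/ replaces those values with /p'/'s: [−dorsal], [+labial], [−round], [−coronal]. Features outside Place ([voice], [spread glottis], [constricted glottis], …) stay as in /ʃ/.
This feature bundle is that of [f], so /uʃp'i/ surfaces as [ufp'i].

[ufp'i]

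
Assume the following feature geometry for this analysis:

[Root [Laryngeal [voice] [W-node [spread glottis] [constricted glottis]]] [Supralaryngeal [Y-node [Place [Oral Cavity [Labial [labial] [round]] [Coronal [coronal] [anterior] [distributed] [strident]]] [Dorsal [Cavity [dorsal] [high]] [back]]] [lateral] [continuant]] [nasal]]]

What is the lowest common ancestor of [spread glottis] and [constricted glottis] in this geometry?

[spread glottis] is immediately dominated by W-node.
[constricted glottis] is immediately dominated by W-node.
These paths first converge at W-node; no daughter of W-node dominates all 2 features, so W-node is the minimal constituent.

W-node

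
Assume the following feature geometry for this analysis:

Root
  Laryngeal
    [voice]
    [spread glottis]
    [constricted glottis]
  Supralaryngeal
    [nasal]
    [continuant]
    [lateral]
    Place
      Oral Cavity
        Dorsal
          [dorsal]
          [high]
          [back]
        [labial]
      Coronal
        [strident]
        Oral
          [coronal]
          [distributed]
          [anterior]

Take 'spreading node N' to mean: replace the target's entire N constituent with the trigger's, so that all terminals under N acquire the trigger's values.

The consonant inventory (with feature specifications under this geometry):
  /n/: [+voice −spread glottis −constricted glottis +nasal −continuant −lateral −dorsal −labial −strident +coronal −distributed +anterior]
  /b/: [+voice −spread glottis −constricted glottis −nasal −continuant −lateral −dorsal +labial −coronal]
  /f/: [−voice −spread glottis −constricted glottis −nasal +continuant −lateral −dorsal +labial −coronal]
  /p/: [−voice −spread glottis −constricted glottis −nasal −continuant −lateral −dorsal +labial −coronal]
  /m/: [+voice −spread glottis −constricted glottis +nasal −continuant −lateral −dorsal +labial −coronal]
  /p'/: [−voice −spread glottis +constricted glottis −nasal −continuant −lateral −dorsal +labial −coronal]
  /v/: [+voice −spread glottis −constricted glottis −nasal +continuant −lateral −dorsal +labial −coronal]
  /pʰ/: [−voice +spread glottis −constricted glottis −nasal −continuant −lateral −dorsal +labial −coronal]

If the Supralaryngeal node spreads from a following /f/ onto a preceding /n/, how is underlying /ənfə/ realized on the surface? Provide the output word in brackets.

The Supralaryngeal node dominates the terminals [nasal], [continuant], [lateral], [dorsal], [high], [back], [labial], [strident], [coronal], [distributed], [anterior].
After delinking /n/'s Supralaryngeal and linking /f/'s, the affected terminals become [−nasal], [+continuant], [−lateral], [−dorsal], [+labial], [−coronal]; [voice], [spread glottis], [constricted glottis] (outside Supralaryngeal) are retained from /n/.
Among the inventory, only /v/ has exactly this specification, giving the surface form [əvfə].

[əvfə]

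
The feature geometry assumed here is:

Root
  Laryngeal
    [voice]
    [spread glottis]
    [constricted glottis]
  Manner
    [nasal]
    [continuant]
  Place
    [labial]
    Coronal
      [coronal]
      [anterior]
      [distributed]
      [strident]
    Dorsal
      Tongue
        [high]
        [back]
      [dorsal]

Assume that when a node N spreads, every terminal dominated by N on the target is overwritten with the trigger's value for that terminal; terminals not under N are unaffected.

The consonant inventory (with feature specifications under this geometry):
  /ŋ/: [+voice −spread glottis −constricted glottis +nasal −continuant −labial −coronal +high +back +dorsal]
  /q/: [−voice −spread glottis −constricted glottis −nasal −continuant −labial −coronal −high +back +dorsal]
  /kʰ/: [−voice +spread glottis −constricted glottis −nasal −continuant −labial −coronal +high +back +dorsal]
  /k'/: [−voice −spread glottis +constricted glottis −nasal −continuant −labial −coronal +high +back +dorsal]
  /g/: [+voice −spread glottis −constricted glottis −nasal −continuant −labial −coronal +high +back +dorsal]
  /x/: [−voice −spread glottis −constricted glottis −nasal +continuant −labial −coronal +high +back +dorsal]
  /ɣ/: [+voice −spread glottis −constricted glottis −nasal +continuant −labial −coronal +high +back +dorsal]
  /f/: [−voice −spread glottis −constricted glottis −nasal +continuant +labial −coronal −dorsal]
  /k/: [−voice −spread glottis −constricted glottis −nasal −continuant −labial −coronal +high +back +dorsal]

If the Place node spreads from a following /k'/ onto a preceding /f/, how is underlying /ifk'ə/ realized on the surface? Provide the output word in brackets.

[ixk'ə]

Place immediately or transitively dominates [labial], [coronal], [anterior], [distributed], [strident], [high], [back], [dorsal].
Spreading Place from /k'/ onto /f/ replaces those values with /k'/'s: [−labial], [−coronal], [+high], [+back], [+dorsal]. Features outside Place ([voice], [spread glottis], [constricted glottis], …) stay as in /f/.
This feature bundle is that of [x], so /ifk'ə/ surfaces as [ixk'ə].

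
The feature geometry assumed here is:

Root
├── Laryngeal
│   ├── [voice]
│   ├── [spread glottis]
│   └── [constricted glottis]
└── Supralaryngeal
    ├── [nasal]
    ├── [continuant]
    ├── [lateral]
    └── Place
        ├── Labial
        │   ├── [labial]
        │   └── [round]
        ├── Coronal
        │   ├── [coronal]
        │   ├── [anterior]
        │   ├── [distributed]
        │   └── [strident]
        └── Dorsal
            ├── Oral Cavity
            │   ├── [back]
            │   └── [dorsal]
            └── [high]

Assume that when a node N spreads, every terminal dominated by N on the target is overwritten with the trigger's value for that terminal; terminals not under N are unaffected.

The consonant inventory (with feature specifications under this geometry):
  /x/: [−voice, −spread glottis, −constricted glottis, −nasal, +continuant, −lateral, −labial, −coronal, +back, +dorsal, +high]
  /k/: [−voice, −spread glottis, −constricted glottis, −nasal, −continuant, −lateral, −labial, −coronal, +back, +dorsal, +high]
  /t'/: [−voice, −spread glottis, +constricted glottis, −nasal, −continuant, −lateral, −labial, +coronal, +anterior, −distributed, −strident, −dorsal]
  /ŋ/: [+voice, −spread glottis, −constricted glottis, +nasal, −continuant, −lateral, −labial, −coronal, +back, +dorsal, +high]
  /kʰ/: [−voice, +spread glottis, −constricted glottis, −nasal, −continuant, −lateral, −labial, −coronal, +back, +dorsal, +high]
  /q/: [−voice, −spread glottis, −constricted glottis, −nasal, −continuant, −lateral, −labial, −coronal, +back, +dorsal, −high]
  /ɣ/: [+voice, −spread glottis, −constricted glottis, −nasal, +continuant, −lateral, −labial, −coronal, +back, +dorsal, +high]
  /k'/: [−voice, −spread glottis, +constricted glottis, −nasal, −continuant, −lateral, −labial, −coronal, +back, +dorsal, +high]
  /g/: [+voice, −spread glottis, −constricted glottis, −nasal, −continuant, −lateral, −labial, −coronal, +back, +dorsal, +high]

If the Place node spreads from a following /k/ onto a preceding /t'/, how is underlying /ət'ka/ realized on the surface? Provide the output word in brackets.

The Place node dominates the terminals [labial], [round], [coronal], [anterior], [distributed], [strident], [back], [dorsal], [high].
After delinking /t'/'s Place and linking /k/'s, the affected terminals become [−labial], [−coronal], [+back], [+dorsal], [+high]; [voice], [spread glottis], [constricted glottis], … (outside Place) are retained from /t'/.
This feature bundle is that of [k'], so /ət'ka/ surfaces as [ək'ka].

[ək'ka]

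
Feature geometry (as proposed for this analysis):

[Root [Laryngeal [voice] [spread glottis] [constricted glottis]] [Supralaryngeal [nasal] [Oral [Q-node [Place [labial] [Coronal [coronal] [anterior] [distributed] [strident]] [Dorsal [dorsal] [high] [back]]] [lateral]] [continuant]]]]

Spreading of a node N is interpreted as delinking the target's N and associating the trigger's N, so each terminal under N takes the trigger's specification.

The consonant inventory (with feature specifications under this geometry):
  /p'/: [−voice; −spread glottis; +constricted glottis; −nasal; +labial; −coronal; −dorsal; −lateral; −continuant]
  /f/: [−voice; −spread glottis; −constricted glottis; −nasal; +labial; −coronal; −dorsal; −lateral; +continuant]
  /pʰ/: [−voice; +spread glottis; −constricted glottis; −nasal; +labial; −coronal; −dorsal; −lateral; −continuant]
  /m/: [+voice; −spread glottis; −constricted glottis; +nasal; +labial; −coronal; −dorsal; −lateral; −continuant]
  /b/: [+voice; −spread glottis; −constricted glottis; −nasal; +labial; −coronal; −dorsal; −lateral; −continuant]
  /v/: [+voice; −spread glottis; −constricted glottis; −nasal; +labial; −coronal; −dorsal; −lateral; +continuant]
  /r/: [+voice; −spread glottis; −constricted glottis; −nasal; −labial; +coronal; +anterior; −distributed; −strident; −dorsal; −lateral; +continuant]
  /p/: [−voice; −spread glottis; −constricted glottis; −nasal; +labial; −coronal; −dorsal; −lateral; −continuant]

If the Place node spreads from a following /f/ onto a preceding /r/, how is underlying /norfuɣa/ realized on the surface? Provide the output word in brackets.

[novfuɣa]

The Place node dominates the terminals [labial], [coronal], [anterior], [distributed], [strident], [dorsal], [high], [back].
Spreading Place from /f/ onto /r/ replaces those values with /f/'s: [+labial], [−coronal], [−dorsal]. Features outside Place ([voice], [spread glottis], [constricted glottis], …) stay as in /r/.
Among the inventory, only /v/ has exactly this specification, giving the surface form [novfuɣa].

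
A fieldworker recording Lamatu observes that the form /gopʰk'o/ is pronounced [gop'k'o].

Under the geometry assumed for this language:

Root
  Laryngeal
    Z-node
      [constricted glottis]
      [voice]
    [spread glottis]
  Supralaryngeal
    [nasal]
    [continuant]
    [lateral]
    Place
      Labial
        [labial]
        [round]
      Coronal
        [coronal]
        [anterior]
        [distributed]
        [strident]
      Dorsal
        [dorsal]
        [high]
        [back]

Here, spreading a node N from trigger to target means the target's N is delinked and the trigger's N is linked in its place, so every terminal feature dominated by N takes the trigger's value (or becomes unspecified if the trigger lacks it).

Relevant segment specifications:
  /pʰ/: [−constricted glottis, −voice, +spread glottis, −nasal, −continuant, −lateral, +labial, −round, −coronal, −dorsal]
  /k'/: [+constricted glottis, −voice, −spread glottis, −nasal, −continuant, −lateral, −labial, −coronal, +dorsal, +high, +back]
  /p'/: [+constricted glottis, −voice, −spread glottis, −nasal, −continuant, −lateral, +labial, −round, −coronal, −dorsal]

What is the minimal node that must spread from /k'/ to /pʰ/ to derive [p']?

Comparing /pʰ/ with its surface form [p'], the features that change are [spread glottis], [constricted glottis].
These terminals are all dominated by Laryngeal, and no proper subconstituent of Laryngeal covers them all; Laryngeal is their lowest common ancestor.
Delinking /pʰ/'s Laryngeal and associating /k'/'s Laryngeal gives precisely the feature bundle of [p'].
Since [dorsal], [labial] are preserved even though /k'/ disagrees there, no node above Laryngeal spread.

Laryngeal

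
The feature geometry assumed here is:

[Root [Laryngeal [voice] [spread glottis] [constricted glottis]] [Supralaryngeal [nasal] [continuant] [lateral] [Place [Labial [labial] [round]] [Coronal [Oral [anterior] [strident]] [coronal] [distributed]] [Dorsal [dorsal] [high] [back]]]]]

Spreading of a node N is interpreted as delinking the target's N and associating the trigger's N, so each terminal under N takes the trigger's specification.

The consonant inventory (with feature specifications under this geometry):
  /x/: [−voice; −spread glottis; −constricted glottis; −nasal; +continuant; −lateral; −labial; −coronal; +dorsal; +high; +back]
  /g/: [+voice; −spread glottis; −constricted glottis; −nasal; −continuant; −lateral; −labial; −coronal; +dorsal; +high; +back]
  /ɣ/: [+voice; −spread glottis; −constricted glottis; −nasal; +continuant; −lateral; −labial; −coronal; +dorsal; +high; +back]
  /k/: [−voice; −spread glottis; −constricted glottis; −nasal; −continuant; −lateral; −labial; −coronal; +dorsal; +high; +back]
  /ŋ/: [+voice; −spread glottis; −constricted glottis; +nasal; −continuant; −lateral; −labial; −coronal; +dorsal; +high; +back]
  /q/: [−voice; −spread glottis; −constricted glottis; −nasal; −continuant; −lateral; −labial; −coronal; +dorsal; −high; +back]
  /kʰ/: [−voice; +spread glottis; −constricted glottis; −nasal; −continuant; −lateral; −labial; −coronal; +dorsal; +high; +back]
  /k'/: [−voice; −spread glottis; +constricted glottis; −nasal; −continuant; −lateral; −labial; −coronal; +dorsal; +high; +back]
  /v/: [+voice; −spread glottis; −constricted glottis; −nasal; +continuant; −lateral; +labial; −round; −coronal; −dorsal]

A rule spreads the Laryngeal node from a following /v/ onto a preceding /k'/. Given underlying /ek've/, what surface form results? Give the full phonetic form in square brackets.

Terminals under Laryngeal in this geometry: [voice], [spread glottis], [constricted glottis].
The target acquires /v/'s values for everything under Laryngeal — [+voice], [−spread glottis], [−constricted glottis] — while keeping its own [nasal], [continuant], [lateral], ….
This feature bundle is that of [g], so /ek've/ surfaces as [egve].

[egve]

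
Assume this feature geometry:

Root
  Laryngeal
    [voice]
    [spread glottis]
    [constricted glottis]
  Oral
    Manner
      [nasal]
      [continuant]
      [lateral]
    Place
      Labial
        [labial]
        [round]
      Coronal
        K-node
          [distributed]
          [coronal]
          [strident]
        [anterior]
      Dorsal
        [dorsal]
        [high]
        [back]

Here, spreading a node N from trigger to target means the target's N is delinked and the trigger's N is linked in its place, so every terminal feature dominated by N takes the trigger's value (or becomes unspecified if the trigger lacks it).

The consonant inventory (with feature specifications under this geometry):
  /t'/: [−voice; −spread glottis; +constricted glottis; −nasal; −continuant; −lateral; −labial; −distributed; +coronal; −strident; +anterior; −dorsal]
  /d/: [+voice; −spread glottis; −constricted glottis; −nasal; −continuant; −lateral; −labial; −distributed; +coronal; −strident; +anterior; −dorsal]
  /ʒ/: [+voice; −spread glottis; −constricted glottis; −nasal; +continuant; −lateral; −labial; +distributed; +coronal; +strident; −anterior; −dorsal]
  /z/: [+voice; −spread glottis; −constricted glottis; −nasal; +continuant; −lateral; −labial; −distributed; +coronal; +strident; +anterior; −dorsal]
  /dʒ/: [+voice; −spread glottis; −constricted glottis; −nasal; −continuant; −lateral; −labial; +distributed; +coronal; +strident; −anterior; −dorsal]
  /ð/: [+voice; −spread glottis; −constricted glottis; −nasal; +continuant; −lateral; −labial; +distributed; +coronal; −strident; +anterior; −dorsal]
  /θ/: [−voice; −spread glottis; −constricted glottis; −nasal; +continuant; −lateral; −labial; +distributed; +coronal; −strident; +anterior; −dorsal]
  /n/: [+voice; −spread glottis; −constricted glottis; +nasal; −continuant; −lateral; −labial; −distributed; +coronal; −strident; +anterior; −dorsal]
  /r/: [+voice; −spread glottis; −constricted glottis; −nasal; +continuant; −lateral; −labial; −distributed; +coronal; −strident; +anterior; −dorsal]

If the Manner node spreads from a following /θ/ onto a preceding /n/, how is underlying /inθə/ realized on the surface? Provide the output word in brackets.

[irθə]

Manner immediately or transitively dominates [nasal], [continuant], [lateral].
Spreading Manner from /θ/ onto /n/ replaces those values with /θ/'s: [−nasal], [+continuant], [−lateral]. Features outside Manner ([voice], [spread glottis], [constricted glottis], …) stay as in /n/.
This feature bundle is that of [r], so /inθə/ surfaces as [irθə].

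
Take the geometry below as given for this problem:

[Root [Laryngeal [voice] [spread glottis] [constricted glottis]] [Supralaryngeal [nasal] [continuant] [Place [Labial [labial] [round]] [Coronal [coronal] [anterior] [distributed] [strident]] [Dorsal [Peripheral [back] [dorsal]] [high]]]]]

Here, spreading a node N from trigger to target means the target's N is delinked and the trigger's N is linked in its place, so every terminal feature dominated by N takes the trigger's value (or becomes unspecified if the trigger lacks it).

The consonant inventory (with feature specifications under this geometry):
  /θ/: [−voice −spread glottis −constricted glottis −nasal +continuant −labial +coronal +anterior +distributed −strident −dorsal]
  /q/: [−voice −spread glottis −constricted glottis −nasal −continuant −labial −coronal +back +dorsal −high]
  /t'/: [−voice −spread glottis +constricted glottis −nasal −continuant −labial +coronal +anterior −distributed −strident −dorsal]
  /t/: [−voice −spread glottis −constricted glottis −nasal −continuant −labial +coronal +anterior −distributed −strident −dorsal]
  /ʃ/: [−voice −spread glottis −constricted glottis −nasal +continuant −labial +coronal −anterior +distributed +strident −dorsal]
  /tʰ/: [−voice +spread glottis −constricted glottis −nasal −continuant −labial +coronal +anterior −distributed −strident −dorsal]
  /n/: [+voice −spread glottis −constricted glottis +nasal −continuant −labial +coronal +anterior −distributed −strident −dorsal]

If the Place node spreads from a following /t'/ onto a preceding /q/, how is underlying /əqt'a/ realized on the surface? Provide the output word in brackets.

The Place node dominates the terminals [labial], [round], [coronal], [anterior], [distributed], [strident], [back], [dorsal], [high].
Spreading Place from /t'/ onto /q/ replaces those values with /t'/'s: [−labial], [+coronal], [+anterior], [−distributed], [−strident], [−dorsal]. Features outside Place ([voice], [spread glottis], [constricted glottis], …) stay as in /q/.
This feature bundle is that of [t], so /əqt'a/ surfaces as [ətt'a].

[ətt'a]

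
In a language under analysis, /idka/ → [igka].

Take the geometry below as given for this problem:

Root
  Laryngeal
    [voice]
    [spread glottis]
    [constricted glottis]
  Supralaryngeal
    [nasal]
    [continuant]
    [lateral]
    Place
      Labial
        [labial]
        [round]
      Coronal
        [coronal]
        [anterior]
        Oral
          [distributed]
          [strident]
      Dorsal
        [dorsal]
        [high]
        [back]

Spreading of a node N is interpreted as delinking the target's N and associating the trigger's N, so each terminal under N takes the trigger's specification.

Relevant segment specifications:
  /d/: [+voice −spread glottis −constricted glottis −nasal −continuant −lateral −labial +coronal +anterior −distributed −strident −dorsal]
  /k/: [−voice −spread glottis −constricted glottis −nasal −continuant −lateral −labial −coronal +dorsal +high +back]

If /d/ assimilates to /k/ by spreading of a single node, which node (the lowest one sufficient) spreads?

Place

/d/ and [g] differ in [coronal], [anterior], [distributed], [strident], [dorsal], [high], [back]; every other specified feature is identical.
These terminals are all dominated by Place, and no proper subconstituent of Place covers them all; Place is their lowest common ancestor.
If Place spreads, every terminal under it takes /k/'s value, producing [g] as observed.
[voice], a feature on which the two segments disagree outside Place, is unchanged — nothing dominating it spread, and Place is the minimal sufficient constituent.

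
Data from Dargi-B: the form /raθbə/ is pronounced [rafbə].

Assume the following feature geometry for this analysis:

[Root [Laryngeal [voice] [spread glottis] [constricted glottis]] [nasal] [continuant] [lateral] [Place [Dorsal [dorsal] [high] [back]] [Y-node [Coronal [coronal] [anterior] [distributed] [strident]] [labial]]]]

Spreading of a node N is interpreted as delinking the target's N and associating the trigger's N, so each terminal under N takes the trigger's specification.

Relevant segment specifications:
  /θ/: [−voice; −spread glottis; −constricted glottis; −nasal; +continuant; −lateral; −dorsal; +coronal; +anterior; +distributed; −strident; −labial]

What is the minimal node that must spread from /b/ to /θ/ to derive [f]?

/θ/ and [f] differ in [labial], [coronal], [anterior], [distributed], [strident]; every other specified feature is identical.
In this geometry the lowest node dominating all of them is Y-node: every daughter of Y-node dominates only a proper subset, so no lower node suffices.
Delinking /θ/'s Y-node and associating /b/'s Y-node gives precisely the feature bundle of [f].
[voice], [continuant] stay as in /θ/ although /b/ differs there, so no node dominating them spread; among the remaining candidates Y-node is the lowest that derives the output.

Y-node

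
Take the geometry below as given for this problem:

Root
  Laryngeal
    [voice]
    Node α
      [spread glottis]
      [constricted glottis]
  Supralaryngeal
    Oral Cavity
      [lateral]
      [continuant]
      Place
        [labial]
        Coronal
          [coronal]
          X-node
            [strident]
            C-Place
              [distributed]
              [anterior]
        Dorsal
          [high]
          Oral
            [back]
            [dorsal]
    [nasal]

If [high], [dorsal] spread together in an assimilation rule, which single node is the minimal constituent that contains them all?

Dorsal

[high] is immediately dominated by Dorsal.
[dorsal] is immediately dominated by Oral.
These paths first converge at Dorsal; no daughter of Dorsal dominates all 2 features, so Dorsal is the minimal constituent.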